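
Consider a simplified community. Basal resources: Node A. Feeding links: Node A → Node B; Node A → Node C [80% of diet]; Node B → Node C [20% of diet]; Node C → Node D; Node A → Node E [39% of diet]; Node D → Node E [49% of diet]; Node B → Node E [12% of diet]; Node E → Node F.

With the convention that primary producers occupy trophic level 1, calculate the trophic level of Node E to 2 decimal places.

3.20

Node B: 1 + 1 = 2
Node C: 1 + (0.8×1 + 0.2×2) = 2.2
Node D: 1 + 2.2 = 3.2
Node E: 1 + (0.39×1 + 0.49×3.2 + 0.12×2) = 3.198
Node F: 1 + 3.198 = 4.198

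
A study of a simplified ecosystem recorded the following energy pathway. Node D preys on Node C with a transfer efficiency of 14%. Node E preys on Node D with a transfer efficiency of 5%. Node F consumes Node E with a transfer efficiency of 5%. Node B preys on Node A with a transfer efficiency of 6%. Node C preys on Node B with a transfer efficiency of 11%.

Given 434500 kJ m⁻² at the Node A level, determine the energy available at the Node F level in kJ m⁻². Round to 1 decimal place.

Node B: 434500 × 0.06 = 26070 kJ m⁻²
Node C: 26070 × 0.11 = 2867.7 kJ m⁻²
Node D: 2867.7 × 0.14 = 401.478 kJ m⁻²
Node E: 401.478 × 0.05 = 20.0739 kJ m⁻²
Node F: 20.0739 × 0.05 = 1.003695 kJ m⁻²

1.0 kJ m⁻²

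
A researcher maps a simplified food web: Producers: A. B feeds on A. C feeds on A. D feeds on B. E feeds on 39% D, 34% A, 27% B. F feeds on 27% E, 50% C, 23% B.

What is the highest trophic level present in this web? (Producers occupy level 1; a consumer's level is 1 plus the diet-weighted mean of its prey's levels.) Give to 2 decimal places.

3.28

B: 1 + 1 = 2
C: 1 + 1 = 2
D: 1 + 2 = 3
E: 1 + (0.39×3 + 0.34×1 + 0.27×2) = 3.05
F: 1 + (0.27×3.05 + 0.5×2 + 0.23×2) = 3.2835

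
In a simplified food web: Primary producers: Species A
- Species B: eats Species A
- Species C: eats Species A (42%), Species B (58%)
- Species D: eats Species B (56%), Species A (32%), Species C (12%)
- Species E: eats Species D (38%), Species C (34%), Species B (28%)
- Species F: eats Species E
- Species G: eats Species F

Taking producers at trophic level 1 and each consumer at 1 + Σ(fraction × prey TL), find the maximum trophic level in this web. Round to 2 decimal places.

5.48

Species B: 1 + 1 = 2
Species C: 1 + (0.42×1 + 0.58×2) = 2.58
Species D: 1 + (0.56×2 + 0.32×1 + 0.12×2.58) = 2.7496
Species E: 1 + (0.38×2.7496 + 0.34×2.58 + 0.28×2) = 3.482048
Species F: 1 + 3.482048 = 4.482048
Species G: 1 + 4.482048 = 5.482048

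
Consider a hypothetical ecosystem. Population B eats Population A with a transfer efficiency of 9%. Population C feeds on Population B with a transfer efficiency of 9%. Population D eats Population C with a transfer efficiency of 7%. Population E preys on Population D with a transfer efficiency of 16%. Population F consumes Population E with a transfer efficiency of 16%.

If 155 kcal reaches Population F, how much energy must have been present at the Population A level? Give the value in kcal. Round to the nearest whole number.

Cumulative transfer efficiency: 0.09 × 0.09 × 0.07 × 0.16 × 0.16 = 0.0000145152
Population A energy = 155 / 0.0000145152 = 10678461 kcal

10678461 kcal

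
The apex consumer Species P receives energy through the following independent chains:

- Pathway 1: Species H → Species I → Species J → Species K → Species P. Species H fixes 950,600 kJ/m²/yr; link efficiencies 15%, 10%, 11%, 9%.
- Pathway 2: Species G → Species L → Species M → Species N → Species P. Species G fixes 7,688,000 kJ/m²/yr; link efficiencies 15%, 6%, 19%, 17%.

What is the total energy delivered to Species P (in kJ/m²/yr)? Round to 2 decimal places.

Pathway 1: 950600 × 0.15 × 0.1 × 0.11 × 0.09 = 141.1641 kJ/m²/yr
Pathway 2: 7688000 × 0.15 × 0.06 × 0.19 × 0.17 = 2234.9016 kJ/m²/yr
Total at Species P: 141.1641 + 2234.9016 = 2376.0657 kJ/m²/yr

2376.07 kJ/m²/yr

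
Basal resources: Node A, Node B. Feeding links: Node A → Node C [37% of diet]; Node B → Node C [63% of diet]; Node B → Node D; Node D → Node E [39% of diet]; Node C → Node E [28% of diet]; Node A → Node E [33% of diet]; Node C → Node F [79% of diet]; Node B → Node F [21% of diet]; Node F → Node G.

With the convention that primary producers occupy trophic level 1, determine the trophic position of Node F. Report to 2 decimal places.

Node C: 1 + (0.37×1 + 0.63×1) = 2
Node D: 1 + 1 = 2
Node E: 1 + (0.39×2 + 0.28×2 + 0.33×1) = 2.67
Node F: 1 + (0.79×2 + 0.21×1) = 2.79
Node G: 1 + 2.79 = 3.79

2.79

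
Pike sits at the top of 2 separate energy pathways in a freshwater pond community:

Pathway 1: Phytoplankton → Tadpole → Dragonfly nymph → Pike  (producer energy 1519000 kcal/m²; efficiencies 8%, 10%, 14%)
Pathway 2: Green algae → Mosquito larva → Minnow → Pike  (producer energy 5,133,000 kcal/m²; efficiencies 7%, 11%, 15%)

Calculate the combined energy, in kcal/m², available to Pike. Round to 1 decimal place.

Pathway 1: 1519000 × 0.08 × 0.1 × 0.14 = 1701.28 kcal/m²
Pathway 2: 5133000 × 0.07 × 0.11 × 0.15 = 5928.615 kcal/m²
Total at Pike: 1701.28 + 5928.615 = 7629.895 kcal/m²

7629.9 kcal/m²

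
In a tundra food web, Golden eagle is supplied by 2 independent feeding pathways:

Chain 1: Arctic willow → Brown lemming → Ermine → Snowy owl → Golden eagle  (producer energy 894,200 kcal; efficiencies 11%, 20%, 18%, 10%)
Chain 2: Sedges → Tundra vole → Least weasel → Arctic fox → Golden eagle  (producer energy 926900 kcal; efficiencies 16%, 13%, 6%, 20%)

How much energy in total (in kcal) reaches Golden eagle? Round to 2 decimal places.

Chain 1: 894200 × 0.11 × 0.2 × 0.18 × 0.1 = 354.1032 kcal
Chain 2: 926900 × 0.16 × 0.13 × 0.06 × 0.2 = 231.35424 kcal
Total at Golden eagle: 354.1032 + 231.35424 = 585.45744 kcal

585.46 kcal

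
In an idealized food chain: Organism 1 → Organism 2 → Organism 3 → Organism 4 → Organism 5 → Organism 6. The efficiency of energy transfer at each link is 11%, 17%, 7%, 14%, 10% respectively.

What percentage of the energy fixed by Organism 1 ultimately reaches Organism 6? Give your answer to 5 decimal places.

Product of link efficiencies: 0.11 × 0.17 × 0.07 × 0.14 × 0.1 = 0.000018326
As a percentage: 0.000018326 × 100 = 0.00183%

0.00183%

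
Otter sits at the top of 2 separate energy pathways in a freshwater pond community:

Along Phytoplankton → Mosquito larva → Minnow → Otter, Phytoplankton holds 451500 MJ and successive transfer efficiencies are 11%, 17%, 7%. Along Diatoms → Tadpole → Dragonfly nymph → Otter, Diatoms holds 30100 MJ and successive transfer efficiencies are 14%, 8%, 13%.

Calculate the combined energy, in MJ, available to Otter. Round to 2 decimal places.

634.84 MJ

Via Phytoplankton: 451500 × 0.11 × 0.17 × 0.07 = 591.0135 MJ
Via Diatoms: 30100 × 0.14 × 0.08 × 0.13 = 43.8256 MJ
Total at Otter: 591.0135 + 43.8256 = 634.8391 MJ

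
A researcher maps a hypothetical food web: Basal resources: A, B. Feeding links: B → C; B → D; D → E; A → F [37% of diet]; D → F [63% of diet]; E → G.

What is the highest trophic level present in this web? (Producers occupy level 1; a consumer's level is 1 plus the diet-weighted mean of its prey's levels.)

C: 1 + 1 = 2
D: 1 + 1 = 2
E: 1 + 2 = 3
F: 1 + (0.37×1 + 0.63×2) = 2.63
G: 1 + 3 = 4

4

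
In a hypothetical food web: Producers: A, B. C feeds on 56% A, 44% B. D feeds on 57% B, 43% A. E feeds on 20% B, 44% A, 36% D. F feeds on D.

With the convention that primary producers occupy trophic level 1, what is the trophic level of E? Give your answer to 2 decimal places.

2.36

C: 1 + (0.56×1 + 0.44×1) = 2
D: 1 + (0.57×1 + 0.43×1) = 2
E: 1 + (0.2×1 + 0.44×1 + 0.36×2) = 2.36
F: 1 + 2 = 3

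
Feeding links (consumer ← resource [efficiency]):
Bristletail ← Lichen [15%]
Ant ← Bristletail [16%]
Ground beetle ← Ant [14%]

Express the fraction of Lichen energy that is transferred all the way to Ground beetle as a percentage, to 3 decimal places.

0.336%

Product of link efficiencies: 0.15 × 0.16 × 0.14 = 0.00336
As a percentage: 0.00336 × 100 = 0.336%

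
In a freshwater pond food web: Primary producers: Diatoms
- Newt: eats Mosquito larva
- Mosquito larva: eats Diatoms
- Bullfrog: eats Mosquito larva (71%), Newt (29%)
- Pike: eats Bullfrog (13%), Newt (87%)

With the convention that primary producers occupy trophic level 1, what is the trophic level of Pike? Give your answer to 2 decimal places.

Mosquito larva: 1 + 1 = 2
Newt: 1 + 2 = 3
Bullfrog: 1 + (0.71×2 + 0.29×3) = 3.29
Pike: 1 + (0.13×3.29 + 0.87×3) = 4.0377

4.04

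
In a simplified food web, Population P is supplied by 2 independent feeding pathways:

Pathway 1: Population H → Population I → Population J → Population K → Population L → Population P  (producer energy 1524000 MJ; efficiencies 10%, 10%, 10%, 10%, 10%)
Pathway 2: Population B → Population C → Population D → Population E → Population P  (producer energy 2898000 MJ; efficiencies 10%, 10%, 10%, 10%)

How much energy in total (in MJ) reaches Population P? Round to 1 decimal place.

Pathway 1: 1524000 × 0.1 × 0.1 × 0.1 × 0.1 × 0.1 = 15.24 MJ
Pathway 2: 2898000 × 0.1 × 0.1 × 0.1 × 0.1 = 289.8 MJ
Total at Population P: 15.24 + 289.8 = 305.04 MJ

305.0 MJ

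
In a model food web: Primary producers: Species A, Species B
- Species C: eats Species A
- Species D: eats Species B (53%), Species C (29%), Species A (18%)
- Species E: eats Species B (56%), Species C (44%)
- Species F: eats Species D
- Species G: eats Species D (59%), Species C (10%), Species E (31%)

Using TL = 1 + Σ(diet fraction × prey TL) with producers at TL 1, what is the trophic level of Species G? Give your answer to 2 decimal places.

3.31

Species C: 1 + 1 = 2
Species D: 1 + (0.53×1 + 0.29×2 + 0.18×1) = 2.29
Species E: 1 + (0.56×1 + 0.44×2) = 2.44
Species F: 1 + 2.29 = 3.29
Species G: 1 + (0.59×2.29 + 0.1×2 + 0.31×2.44) = 3.3075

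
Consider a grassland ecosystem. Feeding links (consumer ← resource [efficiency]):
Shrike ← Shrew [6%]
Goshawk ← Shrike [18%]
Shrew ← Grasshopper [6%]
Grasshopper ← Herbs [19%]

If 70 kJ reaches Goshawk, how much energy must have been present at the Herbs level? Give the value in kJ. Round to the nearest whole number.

568551 kJ

Cumulative transfer efficiency: 0.19 × 0.06 × 0.06 × 0.18 = 0.00012312
Herbs energy = 70 / 0.00012312 = 568551 kJ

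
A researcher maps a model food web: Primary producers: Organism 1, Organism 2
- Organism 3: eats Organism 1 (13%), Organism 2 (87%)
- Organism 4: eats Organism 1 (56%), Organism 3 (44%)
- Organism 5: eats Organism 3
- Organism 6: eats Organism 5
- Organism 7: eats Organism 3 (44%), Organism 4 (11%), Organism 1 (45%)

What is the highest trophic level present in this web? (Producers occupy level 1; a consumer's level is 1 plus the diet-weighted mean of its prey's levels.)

Organism 3: 1 + (0.13×1 + 0.87×1) = 2
Organism 4: 1 + (0.56×1 + 0.44×2) = 2.44
Organism 5: 1 + 2 = 3
Organism 6: 1 + 3 = 4
Organism 7: 1 + (0.44×2 + 0.11×2.44 + 0.45×1) = 2.5984

4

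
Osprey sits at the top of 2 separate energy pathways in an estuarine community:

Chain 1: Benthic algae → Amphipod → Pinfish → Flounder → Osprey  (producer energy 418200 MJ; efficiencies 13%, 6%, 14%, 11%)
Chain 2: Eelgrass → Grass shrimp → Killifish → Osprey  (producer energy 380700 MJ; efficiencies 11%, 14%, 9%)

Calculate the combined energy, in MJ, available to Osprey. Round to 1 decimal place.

577.9 MJ

Chain 1: 418200 × 0.13 × 0.06 × 0.14 × 0.11 = 50.234184 MJ
Chain 2: 380700 × 0.11 × 0.14 × 0.09 = 527.6502 MJ
Total at Osprey: 50.234184 + 527.6502 = 577.884384 MJ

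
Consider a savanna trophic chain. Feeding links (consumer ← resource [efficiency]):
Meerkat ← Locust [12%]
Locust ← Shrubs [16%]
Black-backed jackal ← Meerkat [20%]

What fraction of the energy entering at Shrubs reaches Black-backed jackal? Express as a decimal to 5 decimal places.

0.00384

Product of link efficiencies: 0.16 × 0.12 × 0.2 = 0.00384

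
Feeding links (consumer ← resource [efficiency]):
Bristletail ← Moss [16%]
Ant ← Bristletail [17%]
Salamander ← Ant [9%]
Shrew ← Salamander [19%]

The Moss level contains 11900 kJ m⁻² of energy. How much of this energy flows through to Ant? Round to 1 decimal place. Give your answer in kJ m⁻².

Bristletail: 11900 × 0.16 = 1904 kJ m⁻²
Ant: 1904 × 0.17 = 323.68 kJ m⁻²

323.7 kJ m⁻²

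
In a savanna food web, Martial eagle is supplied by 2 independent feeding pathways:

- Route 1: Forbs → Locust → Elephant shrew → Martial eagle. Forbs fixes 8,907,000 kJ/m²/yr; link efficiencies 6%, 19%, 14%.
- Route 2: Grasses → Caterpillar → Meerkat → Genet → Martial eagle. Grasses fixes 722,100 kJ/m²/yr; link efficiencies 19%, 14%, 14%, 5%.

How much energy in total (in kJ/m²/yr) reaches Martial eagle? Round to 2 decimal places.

Route 1: 8907000 × 0.06 × 0.19 × 0.14 = 14215.572 kJ/m²/yr
Route 2: 722100 × 0.19 × 0.14 × 0.14 × 0.05 = 134.45502 kJ/m²/yr
Total at Martial eagle: 14215.572 + 134.45502 = 14350.02702 kJ/m²/yr

14350.03 kJ/m²/yr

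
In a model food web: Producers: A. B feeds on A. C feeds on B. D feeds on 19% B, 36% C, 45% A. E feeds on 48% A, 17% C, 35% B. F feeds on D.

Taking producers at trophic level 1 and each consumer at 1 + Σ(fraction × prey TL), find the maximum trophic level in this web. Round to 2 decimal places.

B: 1 + 1 = 2
C: 1 + 2 = 3
D: 1 + (0.19×2 + 0.36×3 + 0.45×1) = 2.91
E: 1 + (0.48×1 + 0.17×3 + 0.35×2) = 2.69
F: 1 + 2.91 = 3.91

3.91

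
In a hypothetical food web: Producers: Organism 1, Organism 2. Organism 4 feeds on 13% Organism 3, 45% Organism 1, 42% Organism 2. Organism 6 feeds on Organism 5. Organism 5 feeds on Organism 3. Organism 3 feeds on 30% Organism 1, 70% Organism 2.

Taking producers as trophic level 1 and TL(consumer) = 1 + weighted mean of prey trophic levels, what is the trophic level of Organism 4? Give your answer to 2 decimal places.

2.13

Organism 3: 1 + (0.3×1 + 0.7×1) = 2
Organism 4: 1 + (0.13×2 + 0.45×1 + 0.42×1) = 2.13
Organism 5: 1 + 2 = 3
Organism 6: 1 + 3 = 4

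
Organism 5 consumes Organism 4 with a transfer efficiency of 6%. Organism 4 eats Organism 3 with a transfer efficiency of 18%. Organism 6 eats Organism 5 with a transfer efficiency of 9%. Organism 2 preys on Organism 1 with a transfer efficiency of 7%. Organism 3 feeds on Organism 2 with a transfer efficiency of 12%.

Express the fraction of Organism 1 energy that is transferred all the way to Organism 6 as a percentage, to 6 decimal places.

Product of link efficiencies: 0.07 × 0.12 × 0.18 × 0.06 × 0.09 = 0.0000081648
As a percentage: 0.0000081648 × 100 = 0.000816%

0.000816%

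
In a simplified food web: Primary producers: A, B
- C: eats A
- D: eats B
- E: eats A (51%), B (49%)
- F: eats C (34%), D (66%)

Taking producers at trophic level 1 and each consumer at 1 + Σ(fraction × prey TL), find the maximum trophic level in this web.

3

C: 1 + 1 = 2
D: 1 + 1 = 2
E: 1 + (0.51×1 + 0.49×1) = 2
F: 1 + (0.34×2 + 0.66×2) = 3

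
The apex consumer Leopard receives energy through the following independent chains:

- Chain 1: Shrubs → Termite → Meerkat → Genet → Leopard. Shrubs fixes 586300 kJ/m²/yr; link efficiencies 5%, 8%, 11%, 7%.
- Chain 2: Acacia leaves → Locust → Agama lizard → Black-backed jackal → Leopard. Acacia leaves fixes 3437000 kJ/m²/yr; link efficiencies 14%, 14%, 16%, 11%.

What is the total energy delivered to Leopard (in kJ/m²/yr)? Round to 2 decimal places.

Chain 1: 586300 × 0.05 × 0.08 × 0.11 × 0.07 = 18.05804 kJ/m²/yr
Chain 2: 3437000 × 0.14 × 0.14 × 0.16 × 0.11 = 1185.62752 kJ/m²/yr
Total at Leopard: 18.05804 + 1185.62752 = 1203.68556 kJ/m²/yr

1203.69 kJ/m²/yr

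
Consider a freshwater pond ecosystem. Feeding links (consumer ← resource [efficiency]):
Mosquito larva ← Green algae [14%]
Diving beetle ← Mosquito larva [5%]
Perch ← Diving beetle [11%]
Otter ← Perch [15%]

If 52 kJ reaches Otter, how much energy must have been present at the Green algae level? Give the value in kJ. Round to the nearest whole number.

450216 kJ

Cumulative transfer efficiency: 0.14 × 0.05 × 0.11 × 0.15 = 0.0001155
Green algae energy = 52 / 0.0001155 = 450216 kJ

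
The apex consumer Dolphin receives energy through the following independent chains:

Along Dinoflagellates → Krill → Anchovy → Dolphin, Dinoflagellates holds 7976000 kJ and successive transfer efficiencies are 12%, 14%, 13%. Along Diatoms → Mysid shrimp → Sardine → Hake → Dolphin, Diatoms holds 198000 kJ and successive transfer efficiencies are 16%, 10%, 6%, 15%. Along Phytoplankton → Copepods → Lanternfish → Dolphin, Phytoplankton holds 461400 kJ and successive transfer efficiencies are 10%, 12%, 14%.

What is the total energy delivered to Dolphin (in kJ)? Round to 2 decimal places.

18223.25 kJ

Via Dinoflagellates: 7976000 × 0.12 × 0.14 × 0.13 = 17419.584 kJ
Via Diatoms: 198000 × 0.16 × 0.1 × 0.06 × 0.15 = 28.512 kJ
Via Phytoplankton: 461400 × 0.1 × 0.12 × 0.14 = 775.152 kJ
Total at Dolphin: 17419.584 + 28.512 + 775.152 = 18223.248 kJ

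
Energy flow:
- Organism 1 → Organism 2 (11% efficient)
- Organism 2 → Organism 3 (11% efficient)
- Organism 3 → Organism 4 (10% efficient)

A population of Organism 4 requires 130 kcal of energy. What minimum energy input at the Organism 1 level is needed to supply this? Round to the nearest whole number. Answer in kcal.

107438 kcal

Cumulative transfer efficiency: 0.11 × 0.11 × 0.1 = 0.00121
Organism 1 energy = 130 / 0.00121 = 107438 kcal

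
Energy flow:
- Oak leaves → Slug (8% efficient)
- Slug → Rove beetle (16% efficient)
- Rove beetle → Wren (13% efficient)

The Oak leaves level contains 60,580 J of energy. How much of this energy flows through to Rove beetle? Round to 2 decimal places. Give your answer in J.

775.42 J

Slug: 60580 × 0.08 = 4846.4 J
Rove beetle: 4846.4 × 0.16 = 775.424 J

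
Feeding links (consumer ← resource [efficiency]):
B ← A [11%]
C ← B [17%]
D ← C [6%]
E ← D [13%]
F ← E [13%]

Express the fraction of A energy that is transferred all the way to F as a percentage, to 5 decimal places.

Product of link efficiencies: 0.11 × 0.17 × 0.06 × 0.13 × 0.13 = 0.0000189618
As a percentage: 0.0000189618 × 100 = 0.00190%

0.00190%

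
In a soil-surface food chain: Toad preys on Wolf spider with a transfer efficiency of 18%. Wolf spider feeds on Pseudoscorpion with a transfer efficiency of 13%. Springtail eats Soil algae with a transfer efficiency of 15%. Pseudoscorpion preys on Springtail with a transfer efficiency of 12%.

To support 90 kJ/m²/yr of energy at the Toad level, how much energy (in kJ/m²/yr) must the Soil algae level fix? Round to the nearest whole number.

213675 kJ/m²/yr

Cumulative transfer efficiency: 0.15 × 0.12 × 0.13 × 0.18 = 0.0004212
Soil algae energy = 90 / 0.0004212 = 213675 kJ/m²/yr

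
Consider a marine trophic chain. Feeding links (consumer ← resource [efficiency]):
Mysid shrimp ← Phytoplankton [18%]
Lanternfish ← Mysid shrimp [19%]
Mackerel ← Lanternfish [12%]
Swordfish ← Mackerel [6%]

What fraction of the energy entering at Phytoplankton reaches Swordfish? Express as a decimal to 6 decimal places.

0.000246

Product of link efficiencies: 0.18 × 0.19 × 0.12 × 0.06 = 0.00024624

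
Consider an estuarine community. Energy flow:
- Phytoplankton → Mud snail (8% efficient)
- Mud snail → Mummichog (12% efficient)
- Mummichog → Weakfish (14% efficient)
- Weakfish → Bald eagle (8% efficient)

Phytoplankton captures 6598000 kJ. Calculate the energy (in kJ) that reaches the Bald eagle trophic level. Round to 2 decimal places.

Mud snail: 6598000 × 0.08 = 527840 kJ
Mummichog: 527840 × 0.12 = 63340.8 kJ
Weakfish: 63340.8 × 0.14 = 8867.712 kJ
Bald eagle: 8867.712 × 0.08 = 709.41696 kJ

709.42 kJ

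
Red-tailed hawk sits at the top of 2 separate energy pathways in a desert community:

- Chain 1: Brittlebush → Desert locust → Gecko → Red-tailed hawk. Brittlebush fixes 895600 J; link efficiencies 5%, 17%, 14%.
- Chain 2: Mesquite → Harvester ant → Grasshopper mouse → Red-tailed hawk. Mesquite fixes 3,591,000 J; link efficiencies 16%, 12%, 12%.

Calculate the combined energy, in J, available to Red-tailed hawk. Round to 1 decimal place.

Chain 1: 895600 × 0.05 × 0.17 × 0.14 = 1065.764 J
Chain 2: 3591000 × 0.16 × 0.12 × 0.12 = 8273.664 J
Total at Red-tailed hawk: 1065.764 + 8273.664 = 9339.428 J

9339.4 J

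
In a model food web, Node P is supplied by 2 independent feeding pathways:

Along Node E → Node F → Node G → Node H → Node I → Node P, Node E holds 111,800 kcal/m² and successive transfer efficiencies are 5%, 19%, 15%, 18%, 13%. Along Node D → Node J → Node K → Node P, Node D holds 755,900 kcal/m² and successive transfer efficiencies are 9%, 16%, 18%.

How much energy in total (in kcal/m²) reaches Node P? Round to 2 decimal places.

1963.02 kcal/m²

Via Node E: 111800 × 0.05 × 0.19 × 0.15 × 0.18 × 0.13 = 3.727971 kcal/m²
Via Node D: 755900 × 0.09 × 0.16 × 0.18 = 1959.2928 kcal/m²
Total at Node P: 3.727971 + 1959.2928 = 1963.020771 kcal/m²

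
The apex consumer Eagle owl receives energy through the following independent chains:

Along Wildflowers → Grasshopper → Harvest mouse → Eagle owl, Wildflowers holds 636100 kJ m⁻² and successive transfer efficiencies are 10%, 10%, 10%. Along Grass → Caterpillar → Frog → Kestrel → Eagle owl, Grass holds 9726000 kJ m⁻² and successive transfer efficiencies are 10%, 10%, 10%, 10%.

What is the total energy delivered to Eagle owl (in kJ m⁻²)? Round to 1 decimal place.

Via Wildflowers: 636100 × 0.1 × 0.1 × 0.1 = 636.1 kJ m⁻²
Via Grass: 9726000 × 0.1 × 0.1 × 0.1 × 0.1 = 972.6 kJ m⁻²
Total at Eagle owl: 636.1 + 972.6 = 1608.7 kJ m⁻²

1608.7 kJ m⁻²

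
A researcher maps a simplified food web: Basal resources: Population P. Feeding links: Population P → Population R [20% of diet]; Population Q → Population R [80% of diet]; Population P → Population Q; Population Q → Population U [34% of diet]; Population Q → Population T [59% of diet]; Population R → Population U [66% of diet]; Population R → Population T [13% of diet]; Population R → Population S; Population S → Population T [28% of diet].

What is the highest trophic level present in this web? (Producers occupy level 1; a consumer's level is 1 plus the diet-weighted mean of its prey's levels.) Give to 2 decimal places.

3.80

Population Q: 1 + 1 = 2
Population R: 1 + (0.8×2 + 0.2×1) = 2.8
Population S: 1 + 2.8 = 3.8
Population T: 1 + (0.59×2 + 0.28×3.8 + 0.13×2.8) = 3.608
Population U: 1 + (0.66×2.8 + 0.34×2) = 3.528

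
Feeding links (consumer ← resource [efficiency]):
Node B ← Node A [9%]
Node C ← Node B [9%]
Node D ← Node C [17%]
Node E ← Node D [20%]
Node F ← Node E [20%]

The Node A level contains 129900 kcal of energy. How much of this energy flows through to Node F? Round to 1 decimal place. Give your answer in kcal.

7.2 kcal

Node B: 129900 × 0.09 = 11691 kcal
Node C: 11691 × 0.09 = 1052.19 kcal
Node D: 1052.19 × 0.17 = 178.8723 kcal
Node E: 178.8723 × 0.2 = 35.77446 kcal
Node F: 35.77446 × 0.2 = 7.154892 kcal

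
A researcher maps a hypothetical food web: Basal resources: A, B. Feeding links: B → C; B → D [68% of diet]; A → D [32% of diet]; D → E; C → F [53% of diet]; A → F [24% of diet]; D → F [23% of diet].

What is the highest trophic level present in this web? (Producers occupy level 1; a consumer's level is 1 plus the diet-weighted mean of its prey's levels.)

3

C: 1 + 1 = 2
D: 1 + (0.68×1 + 0.32×1) = 2
E: 1 + 2 = 3
F: 1 + (0.53×2 + 0.24×1 + 0.23×2) = 2.76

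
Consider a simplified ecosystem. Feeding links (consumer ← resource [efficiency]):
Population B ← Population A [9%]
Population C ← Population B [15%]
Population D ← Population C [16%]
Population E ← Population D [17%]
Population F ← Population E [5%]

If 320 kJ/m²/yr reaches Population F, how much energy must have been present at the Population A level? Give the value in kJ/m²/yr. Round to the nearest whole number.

17429194 kJ/m²/yr

Cumulative transfer efficiency: 0.09 × 0.15 × 0.16 × 0.17 × 0.05 = 0.00001836
Population A energy = 320 / 0.00001836 = 17429194 kJ/m²/yr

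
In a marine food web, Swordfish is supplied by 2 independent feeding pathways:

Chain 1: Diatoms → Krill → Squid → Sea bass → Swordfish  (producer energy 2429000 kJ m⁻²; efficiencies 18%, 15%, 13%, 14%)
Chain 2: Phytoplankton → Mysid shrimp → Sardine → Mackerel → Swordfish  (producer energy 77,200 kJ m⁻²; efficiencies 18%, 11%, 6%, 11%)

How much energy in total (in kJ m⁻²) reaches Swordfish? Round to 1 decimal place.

1203.7 kJ m⁻²

Chain 1: 2429000 × 0.18 × 0.15 × 0.13 × 0.14 = 1193.6106 kJ m⁻²
Chain 2: 77200 × 0.18 × 0.11 × 0.06 × 0.11 = 10.088496 kJ m⁻²
Total at Swordfish: 1193.6106 + 10.088496 = 1203.699096 kJ m⁻²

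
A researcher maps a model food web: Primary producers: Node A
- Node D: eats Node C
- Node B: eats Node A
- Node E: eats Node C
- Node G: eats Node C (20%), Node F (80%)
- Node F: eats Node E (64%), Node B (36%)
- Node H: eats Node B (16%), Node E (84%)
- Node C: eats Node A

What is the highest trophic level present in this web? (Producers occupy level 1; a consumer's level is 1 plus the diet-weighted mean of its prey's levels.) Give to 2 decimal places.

Node B: 1 + 1 = 2
Node C: 1 + 1 = 2
Node D: 1 + 2 = 3
Node E: 1 + 2 = 3
Node F: 1 + (0.64×3 + 0.36×2) = 3.64
Node G: 1 + (0.2×2 + 0.8×3.64) = 4.312
Node H: 1 + (0.16×2 + 0.84×3) = 3.84

4.31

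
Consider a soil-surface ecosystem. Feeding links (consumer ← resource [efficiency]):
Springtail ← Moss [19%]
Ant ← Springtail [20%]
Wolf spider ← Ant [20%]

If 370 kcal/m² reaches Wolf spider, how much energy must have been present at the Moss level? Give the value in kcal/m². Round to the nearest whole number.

Cumulative transfer efficiency: 0.19 × 0.2 × 0.2 = 0.0076
Moss energy = 370 / 0.0076 = 48684 kcal/m²

48684 kcal/m²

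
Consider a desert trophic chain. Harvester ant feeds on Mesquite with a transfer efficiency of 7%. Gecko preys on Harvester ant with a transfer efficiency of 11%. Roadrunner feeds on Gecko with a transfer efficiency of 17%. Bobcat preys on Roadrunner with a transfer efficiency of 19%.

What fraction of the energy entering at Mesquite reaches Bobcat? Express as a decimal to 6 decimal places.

Product of link efficiencies: 0.07 × 0.11 × 0.17 × 0.19 = 0.00024871

0.000249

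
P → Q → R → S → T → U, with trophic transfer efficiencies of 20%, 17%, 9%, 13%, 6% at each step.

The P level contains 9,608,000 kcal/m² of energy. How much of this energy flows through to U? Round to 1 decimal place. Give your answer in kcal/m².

Q: 9608000 × 0.2 = 1921600 kcal/m²
R: 1921600 × 0.17 = 326672 kcal/m²
S: 326672 × 0.09 = 29400.48 kcal/m²
T: 29400.48 × 0.13 = 3822.0624 kcal/m²
U: 3822.0624 × 0.06 = 229.323744 kcal/m²

229.3 kcal/m²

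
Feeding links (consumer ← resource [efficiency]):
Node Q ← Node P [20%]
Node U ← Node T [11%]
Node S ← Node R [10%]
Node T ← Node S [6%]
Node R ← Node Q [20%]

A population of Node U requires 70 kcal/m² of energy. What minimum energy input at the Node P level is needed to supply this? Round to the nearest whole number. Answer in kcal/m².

2651515 kcal/m²

Cumulative transfer efficiency: 0.2 × 0.2 × 0.1 × 0.06 × 0.11 = 0.0000264
Node P energy = 70 / 0.0000264 = 2651515 kcal/m²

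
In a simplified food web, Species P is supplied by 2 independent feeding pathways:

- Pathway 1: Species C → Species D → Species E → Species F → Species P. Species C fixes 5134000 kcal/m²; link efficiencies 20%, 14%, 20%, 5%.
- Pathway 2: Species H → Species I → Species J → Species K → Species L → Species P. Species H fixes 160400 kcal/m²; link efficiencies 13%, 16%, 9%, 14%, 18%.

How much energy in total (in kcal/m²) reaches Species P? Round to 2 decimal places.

1445.09 kcal/m²

Pathway 1: 5134000 × 0.2 × 0.14 × 0.2 × 0.05 = 1437.52 kcal/m²
Pathway 2: 160400 × 0.13 × 0.16 × 0.09 × 0.14 × 0.18 = 7.56677376 kcal/m²
Total at Species P: 1437.52 + 7.56677376 = 1445.08677376 kcal/m²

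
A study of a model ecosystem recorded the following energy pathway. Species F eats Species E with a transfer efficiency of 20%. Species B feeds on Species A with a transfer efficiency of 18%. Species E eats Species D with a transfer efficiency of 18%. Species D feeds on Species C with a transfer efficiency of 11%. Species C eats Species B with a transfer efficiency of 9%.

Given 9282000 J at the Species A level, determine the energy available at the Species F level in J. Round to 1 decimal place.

595.5 J

Species B: 9282000 × 0.18 = 1670760 J
Species C: 1670760 × 0.09 = 150368.4 J
Species D: 150368.4 × 0.11 = 16540.524 J
Species E: 16540.524 × 0.18 = 2977.29432 J
Species F: 2977.29432 × 0.2 = 595.458864 J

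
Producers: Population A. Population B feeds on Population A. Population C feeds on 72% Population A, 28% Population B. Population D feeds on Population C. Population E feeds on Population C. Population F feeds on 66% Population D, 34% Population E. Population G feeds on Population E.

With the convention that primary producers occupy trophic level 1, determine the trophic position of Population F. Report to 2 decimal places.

Population B: 1 + 1 = 2
Population C: 1 + (0.72×1 + 0.28×2) = 2.28
Population D: 1 + 2.28 = 3.28
Population E: 1 + 2.28 = 3.28
Population F: 1 + (0.66×3.28 + 0.34×3.28) = 4.28
Population G: 1 + 3.28 = 4.28

4.28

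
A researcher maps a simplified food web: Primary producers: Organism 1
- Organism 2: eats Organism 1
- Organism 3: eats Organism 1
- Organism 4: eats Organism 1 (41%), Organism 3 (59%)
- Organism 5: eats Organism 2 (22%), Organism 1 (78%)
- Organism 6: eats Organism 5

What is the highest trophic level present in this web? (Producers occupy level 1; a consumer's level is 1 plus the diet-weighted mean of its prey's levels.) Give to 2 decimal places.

Organism 2: 1 + 1 = 2
Organism 3: 1 + 1 = 2
Organism 4: 1 + (0.41×1 + 0.59×2) = 2.59
Organism 5: 1 + (0.22×2 + 0.78×1) = 2.22
Organism 6: 1 + 2.22 = 3.22

3.22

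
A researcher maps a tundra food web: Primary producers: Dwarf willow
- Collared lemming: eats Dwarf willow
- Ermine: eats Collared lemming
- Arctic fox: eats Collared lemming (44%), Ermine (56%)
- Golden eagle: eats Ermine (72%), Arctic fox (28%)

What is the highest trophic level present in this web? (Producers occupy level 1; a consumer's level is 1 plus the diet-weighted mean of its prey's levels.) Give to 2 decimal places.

4.16

Collared lemming: 1 + 1 = 2
Ermine: 1 + 2 = 3
Arctic fox: 1 + (0.44×2 + 0.56×3) = 3.56
Golden eagle: 1 + (0.72×3 + 0.28×3.56) = 4.1568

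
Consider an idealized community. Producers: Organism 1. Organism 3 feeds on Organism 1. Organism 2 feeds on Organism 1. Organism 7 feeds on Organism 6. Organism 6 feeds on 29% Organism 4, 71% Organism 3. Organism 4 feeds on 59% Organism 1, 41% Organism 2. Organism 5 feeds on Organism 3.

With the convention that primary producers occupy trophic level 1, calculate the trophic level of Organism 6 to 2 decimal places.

3.12

Organism 2: 1 + 1 = 2
Organism 3: 1 + 1 = 2
Organism 4: 1 + (0.59×1 + 0.41×2) = 2.41
Organism 5: 1 + 2 = 3
Organism 6: 1 + (0.29×2.41 + 0.71×2) = 3.1189
Organism 7: 1 + 3.1189 = 4.1189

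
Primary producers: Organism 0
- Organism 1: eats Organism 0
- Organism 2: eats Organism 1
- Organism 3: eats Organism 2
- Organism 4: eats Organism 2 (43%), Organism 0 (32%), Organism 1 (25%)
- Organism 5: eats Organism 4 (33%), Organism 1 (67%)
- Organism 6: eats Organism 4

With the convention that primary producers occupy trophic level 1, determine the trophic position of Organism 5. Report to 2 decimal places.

3.37

Organism 1: 1 + 1 = 2
Organism 2: 1 + 2 = 3
Organism 3: 1 + 3 = 4
Organism 4: 1 + (0.43×3 + 0.32×1 + 0.25×2) = 3.11
Organism 5: 1 + (0.33×3.11 + 0.67×2) = 3.3663
Organism 6: 1 + 3.11 = 4.11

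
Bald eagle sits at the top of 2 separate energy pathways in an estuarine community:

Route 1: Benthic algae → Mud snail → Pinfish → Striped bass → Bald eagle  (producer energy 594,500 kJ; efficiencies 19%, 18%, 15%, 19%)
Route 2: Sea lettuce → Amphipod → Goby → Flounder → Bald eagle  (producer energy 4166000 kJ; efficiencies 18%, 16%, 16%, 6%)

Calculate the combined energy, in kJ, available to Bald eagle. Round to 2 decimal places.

1731.27 kJ

Route 1: 594500 × 0.19 × 0.18 × 0.15 × 0.19 = 579.45915 kJ
Route 2: 4166000 × 0.18 × 0.16 × 0.16 × 0.06 = 1151.81568 kJ
Total at Bald eagle: 579.45915 + 1151.81568 = 1731.27483 kJ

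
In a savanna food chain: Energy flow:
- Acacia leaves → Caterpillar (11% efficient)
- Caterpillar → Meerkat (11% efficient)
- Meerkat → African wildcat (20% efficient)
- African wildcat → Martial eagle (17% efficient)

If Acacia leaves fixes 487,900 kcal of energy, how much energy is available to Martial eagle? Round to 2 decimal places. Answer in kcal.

200.72 kcal

Caterpillar: 487900 × 0.11 = 53669 kcal
Meerkat: 53669 × 0.11 = 5903.59 kcal
African wildcat: 5903.59 × 0.2 = 1180.718 kcal
Martial eagle: 1180.718 × 0.17 = 200.72206 kcal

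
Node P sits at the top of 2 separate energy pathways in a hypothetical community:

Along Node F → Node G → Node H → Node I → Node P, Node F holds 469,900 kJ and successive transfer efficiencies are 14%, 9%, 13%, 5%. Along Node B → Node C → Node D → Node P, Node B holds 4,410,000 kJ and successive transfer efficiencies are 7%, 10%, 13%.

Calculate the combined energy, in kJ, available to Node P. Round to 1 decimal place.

Via Node F: 469900 × 0.14 × 0.09 × 0.13 × 0.05 = 38.48481 kJ
Via Node B: 4410000 × 0.07 × 0.1 × 0.13 = 4013.1 kJ
Total at Node P: 38.48481 + 4013.1 = 4051.58481 kJ

4051.6 kJ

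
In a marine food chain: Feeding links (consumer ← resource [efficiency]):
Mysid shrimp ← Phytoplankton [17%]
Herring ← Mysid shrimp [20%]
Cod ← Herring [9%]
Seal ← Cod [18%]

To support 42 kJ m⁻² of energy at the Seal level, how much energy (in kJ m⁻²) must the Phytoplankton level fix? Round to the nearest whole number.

Cumulative transfer efficiency: 0.17 × 0.2 × 0.09 × 0.18 = 0.0005508
Phytoplankton energy = 42 / 0.0005508 = 76253 kJ m⁻²

76253 kJ m⁻²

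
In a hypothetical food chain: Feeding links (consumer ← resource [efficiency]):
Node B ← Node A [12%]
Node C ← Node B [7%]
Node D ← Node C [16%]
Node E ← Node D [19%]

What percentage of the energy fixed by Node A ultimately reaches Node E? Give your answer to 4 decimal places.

Product of link efficiencies: 0.12 × 0.07 × 0.16 × 0.19 = 0.00025536
As a percentage: 0.00025536 × 100 = 0.0255%

0.0255%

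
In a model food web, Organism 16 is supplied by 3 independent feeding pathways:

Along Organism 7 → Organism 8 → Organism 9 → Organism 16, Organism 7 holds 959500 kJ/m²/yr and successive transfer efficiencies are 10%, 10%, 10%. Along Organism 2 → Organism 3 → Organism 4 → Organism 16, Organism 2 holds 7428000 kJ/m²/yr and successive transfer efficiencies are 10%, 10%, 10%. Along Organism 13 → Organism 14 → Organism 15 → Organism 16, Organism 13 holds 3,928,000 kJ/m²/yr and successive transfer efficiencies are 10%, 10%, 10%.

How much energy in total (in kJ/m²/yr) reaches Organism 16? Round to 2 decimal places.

12315.50 kJ/m²/yr

Via Organism 7: 959500 × 0.1 × 0.1 × 0.1 = 959.5 kJ/m²/yr
Via Organism 2: 7428000 × 0.1 × 0.1 × 0.1 = 7428 kJ/m²/yr
Via Organism 13: 3928000 × 0.1 × 0.1 × 0.1 = 3928 kJ/m²/yr
Total at Organism 16: 959.5 + 7428 + 3928 = 12315.5 kJ/m²/yr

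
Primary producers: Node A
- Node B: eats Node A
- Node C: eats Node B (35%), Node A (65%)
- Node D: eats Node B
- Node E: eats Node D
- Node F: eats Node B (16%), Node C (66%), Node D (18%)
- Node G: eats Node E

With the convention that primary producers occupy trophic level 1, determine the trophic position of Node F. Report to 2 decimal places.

3.41

Node B: 1 + 1 = 2
Node C: 1 + (0.35×2 + 0.65×1) = 2.35
Node D: 1 + 2 = 3
Node E: 1 + 3 = 4
Node F: 1 + (0.16×2 + 0.66×2.35 + 0.18×3) = 3.411
Node G: 1 + 4 = 5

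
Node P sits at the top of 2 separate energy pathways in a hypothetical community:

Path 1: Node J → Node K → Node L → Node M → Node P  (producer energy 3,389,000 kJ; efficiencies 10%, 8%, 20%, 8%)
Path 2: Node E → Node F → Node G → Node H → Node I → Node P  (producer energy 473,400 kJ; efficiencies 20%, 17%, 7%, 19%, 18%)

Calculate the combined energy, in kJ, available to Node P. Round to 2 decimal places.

Path 1: 3389000 × 0.1 × 0.08 × 0.2 × 0.08 = 433.792 kJ
Path 2: 473400 × 0.2 × 0.17 × 0.07 × 0.19 × 0.18 = 38.5328664 kJ
Total at Node P: 433.792 + 38.5328664 = 472.3248664 kJ

472.32 kJ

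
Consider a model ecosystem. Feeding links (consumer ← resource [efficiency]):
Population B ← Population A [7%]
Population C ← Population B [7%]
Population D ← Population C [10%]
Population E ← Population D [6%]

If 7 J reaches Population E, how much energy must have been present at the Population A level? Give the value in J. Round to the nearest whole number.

238095 J

Cumulative transfer efficiency: 0.07 × 0.07 × 0.1 × 0.06 = 0.0000294
Population A energy = 7 / 0.0000294 = 238095 J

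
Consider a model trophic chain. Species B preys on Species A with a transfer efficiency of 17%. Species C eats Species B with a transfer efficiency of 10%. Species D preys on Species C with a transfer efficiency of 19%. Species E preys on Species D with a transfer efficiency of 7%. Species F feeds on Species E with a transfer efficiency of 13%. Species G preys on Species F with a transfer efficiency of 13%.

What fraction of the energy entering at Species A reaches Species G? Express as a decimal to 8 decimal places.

0.00000382

Product of link efficiencies: 0.17 × 0.1 × 0.19 × 0.07 × 0.13 × 0.13 = 0.00000382109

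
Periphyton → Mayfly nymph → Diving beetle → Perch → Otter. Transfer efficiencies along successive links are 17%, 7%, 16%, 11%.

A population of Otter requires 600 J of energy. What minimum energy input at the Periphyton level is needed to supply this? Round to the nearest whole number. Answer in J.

2864782 J

Cumulative transfer efficiency: 0.17 × 0.07 × 0.16 × 0.11 = 0.00020944
Periphyton energy = 600 / 0.00020944 = 2864782 J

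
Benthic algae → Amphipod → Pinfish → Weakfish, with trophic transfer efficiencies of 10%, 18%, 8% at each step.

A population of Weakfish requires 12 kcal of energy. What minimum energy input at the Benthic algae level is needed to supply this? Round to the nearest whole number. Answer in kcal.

Cumulative transfer efficiency: 0.1 × 0.18 × 0.08 = 0.00144
Benthic algae energy = 12 / 0.00144 = 8333 kcal

8333 kcal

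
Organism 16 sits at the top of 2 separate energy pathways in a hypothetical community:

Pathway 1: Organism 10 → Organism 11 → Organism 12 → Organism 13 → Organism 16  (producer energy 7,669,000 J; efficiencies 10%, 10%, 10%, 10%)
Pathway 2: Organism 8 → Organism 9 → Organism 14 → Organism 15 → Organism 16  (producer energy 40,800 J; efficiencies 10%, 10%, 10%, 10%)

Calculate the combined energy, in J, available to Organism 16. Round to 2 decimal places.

Pathway 1: 7669000 × 0.1 × 0.1 × 0.1 × 0.1 = 766.9 J
Pathway 2: 40800 × 0.1 × 0.1 × 0.1 × 0.1 = 4.08 J
Total at Organism 16: 766.9 + 4.08 = 770.98 J

770.98 J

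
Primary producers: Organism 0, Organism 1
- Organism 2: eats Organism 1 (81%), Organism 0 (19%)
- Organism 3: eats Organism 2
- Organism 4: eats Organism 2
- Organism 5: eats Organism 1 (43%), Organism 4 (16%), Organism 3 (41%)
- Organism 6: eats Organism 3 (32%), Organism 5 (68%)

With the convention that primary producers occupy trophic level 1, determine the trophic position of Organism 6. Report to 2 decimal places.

4.10

Organism 2: 1 + (0.81×1 + 0.19×1) = 2
Organism 3: 1 + 2 = 3
Organism 4: 1 + 2 = 3
Organism 5: 1 + (0.43×1 + 0.16×3 + 0.41×3) = 3.14
Organism 6: 1 + (0.32×3 + 0.68×3.14) = 4.0952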